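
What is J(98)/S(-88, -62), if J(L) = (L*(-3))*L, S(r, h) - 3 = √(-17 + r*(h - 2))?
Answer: 43218/2803 - 14406*√5615/2803 ≈ -369.70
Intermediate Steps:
S(r, h) = 3 + √(-17 + r*(-2 + h)) (S(r, h) = 3 + √(-17 + r*(h - 2)) = 3 + √(-17 + r*(-2 + h)))
J(L) = -3*L² (J(L) = (-3*L)*L = -3*L²)
J(98)/S(-88, -62) = (-3*98²)/(3 + √(-17 - 2*(-88) - 62*(-88))) = (-3*9604)/(3 + √(-17 + 176 + 5456)) = -28812/(3 + √5615)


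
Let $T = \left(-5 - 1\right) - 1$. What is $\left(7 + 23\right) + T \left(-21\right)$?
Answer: $177$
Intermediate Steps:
$T = -7$ ($T = -6 - 1 = -7$)
$\left(7 + 23\right) + T \left(-21\right) = \left(7 + 23\right) - -147 = 30 + 147 = 177$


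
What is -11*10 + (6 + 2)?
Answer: -102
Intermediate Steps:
-11*10 + (6 + 2) = -110 + 8 = -102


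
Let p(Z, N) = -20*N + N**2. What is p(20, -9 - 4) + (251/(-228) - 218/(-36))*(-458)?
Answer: -629363/342 ≈ -1840.2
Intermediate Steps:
p(Z, N) = N**2 - 20*N
p(20, -9 - 4) + (251/(-228) - 218/(-36))*(-458) = (-9 - 4)*(-20 + (-9 - 4)) + (251/(-228) - 218/(-36))*(-458) = -13*(-20 - 13) + (251*(-1/228) - 218*(-1/36))*(-458) = -13*(-33) + (-251/228 + 109/18)*(-458) = 429 + (3389/684)*(-458) = 429 - 776081/342 = -629363/342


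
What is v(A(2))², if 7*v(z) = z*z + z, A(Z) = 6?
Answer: 36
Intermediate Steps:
v(z) = z/7 + z²/7 (v(z) = (z*z + z)/7 = (z² + z)/7 = (z + z²)/7 = z/7 + z²/7)
v(A(2))² = ((⅐)*6*(1 + 6))² = ((⅐)*6*7)² = 6² = 36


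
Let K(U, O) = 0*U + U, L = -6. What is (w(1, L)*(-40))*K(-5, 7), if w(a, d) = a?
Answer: 200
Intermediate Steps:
K(U, O) = U (K(U, O) = 0 + U = U)
(w(1, L)*(-40))*K(-5, 7) = (1*(-40))*(-5) = -40*(-5) = 200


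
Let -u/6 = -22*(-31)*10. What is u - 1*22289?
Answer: -63209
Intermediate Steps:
u = -40920 (u = -6*(-22*(-31))*10 = -4092*10 = -6*6820 = -40920)
u - 1*22289 = -40920 - 1*22289 = -40920 - 22289 = -63209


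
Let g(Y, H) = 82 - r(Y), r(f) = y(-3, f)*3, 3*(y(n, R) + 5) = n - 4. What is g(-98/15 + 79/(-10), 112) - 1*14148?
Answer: -14044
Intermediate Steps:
y(n, R) = -19/3 + n/3 (y(n, R) = -5 + (n - 4)/3 = -5 + (-4 + n)/3 = -5 + (-4/3 + n/3) = -19/3 + n/3)
r(f) = -22 (r(f) = (-19/3 + (⅓)*(-3))*3 = (-19/3 - 1)*3 = -22/3*3 = -22)
g(Y, H) = 104 (g(Y, H) = 82 - 1*(-22) = 82 + 22 = 104)
g(-98/15 + 79/(-10), 112) - 1*14148 = 104 - 1*14148 = 104 - 14148 = -14044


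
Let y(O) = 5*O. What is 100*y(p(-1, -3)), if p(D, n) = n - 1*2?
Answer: -2500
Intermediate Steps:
p(D, n) = -2 + n (p(D, n) = n - 2 = -2 + n)
100*y(p(-1, -3)) = 100*(5*(-2 - 3)) = 100*(5*(-5)) = 100*(-25) = -2500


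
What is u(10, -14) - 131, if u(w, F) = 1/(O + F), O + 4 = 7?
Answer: -1442/11 ≈ -131.09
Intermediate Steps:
O = 3 (O = -4 + 7 = 3)
u(w, F) = 1/(3 + F)
u(10, -14) - 131 = 1/(3 - 14) - 131 = 1/(-11) - 131 = -1/11 - 131 = -1442/11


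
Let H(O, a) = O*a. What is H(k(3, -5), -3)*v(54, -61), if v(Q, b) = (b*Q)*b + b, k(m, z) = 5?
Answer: -3013095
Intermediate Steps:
v(Q, b) = b + Q*b**2 (v(Q, b) = (Q*b)*b + b = Q*b**2 + b = b + Q*b**2)
H(k(3, -5), -3)*v(54, -61) = (5*(-3))*(-61*(1 + 54*(-61))) = -(-915)*(1 - 3294) = -(-915)*(-3293) = -15*200873 = -3013095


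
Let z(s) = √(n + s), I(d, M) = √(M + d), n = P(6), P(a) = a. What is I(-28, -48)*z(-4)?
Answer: 2*I*√38 ≈ 12.329*I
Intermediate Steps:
n = 6
z(s) = √(6 + s)
I(-28, -48)*z(-4) = √(-48 - 28)*√(6 - 4) = √(-76)*√2 = (2*I*√19)*√2 = 2*I*√38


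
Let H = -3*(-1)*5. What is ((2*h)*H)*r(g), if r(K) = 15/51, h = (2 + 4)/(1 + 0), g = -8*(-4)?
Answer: 900/17 ≈ 52.941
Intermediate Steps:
H = 15 (H = 3*5 = 15)
g = 32
h = 6 (h = 6/1 = 6*1 = 6)
r(K) = 5/17 (r(K) = 15*(1/51) = 5/17)
((2*h)*H)*r(g) = ((2*6)*15)*(5/17) = (12*15)*(5/17) = 180*(5/17) = 900/17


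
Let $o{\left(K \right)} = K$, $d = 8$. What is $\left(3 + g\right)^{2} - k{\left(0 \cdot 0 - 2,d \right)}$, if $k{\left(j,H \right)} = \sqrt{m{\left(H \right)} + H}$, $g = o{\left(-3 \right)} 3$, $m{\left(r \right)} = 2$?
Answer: $36 - \sqrt{10} \approx 32.838$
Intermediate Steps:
$g = -9$ ($g = \left(-3\right) 3 = -9$)
$k{\left(j,H \right)} = \sqrt{2 + H}$
$\left(3 + g\right)^{2} - k{\left(0 \cdot 0 - 2,d \right)} = \left(3 - 9\right)^{2} - \sqrt{2 + 8} = \left(-6\right)^{2} - \sqrt{10} = 36 - \sqrt{10}$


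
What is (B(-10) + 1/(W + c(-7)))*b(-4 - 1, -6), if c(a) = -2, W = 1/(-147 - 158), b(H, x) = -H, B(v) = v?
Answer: -32075/611 ≈ -52.496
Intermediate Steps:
W = -1/305 (W = 1/(-305) = -1/305 ≈ -0.0032787)
(B(-10) + 1/(W + c(-7)))*b(-4 - 1, -6) = (-10 + 1/(-1/305 - 2))*(-(-4 - 1)) = (-10 + 1/(-611/305))*(-1*(-5)) = (-10 - 305/611)*5 = -6415/611*5 = -32075/611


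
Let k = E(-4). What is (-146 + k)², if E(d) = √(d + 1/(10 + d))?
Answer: (876 - I*√138)²/36 ≈ 21312.0 - 571.7*I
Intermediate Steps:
k = I*√138/6 (k = √((1 - 4*(10 - 4))/(10 - 4)) = √((1 - 4*6)/6) = √((1 - 24)/6) = √((⅙)*(-23)) = √(-23/6) = I*√138/6 ≈ 1.9579*I)
(-146 + k)² = (-146 + I*√138/6)²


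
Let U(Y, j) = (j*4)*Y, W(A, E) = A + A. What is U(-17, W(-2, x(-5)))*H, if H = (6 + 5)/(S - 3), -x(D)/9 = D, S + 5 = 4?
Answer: -748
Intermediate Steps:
S = -1 (S = -5 + 4 = -1)
x(D) = -9*D
W(A, E) = 2*A
U(Y, j) = 4*Y*j (U(Y, j) = (4*j)*Y = 4*Y*j)
H = -11/4 (H = (6 + 5)/(-1 - 3) = 11/(-4) = 11*(-1/4) = -11/4 ≈ -2.7500)
U(-17, W(-2, x(-5)))*H = (4*(-17)*(2*(-2)))*(-11/4) = (4*(-17)*(-4))*(-11/4) = 272*(-11/4) = -748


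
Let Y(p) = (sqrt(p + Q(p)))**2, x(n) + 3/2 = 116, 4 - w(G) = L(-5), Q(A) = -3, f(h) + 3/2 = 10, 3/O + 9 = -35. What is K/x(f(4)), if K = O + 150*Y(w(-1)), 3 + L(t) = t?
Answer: 59397/5038 ≈ 11.790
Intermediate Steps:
O = -3/44 (O = 3/(-9 - 35) = 3/(-44) = 3*(-1/44) = -3/44 ≈ -0.068182)
L(t) = -3 + t
f(h) = 17/2 (f(h) = -3/2 + 10 = 17/2)
w(G) = 12 (w(G) = 4 - (-3 - 5) = 4 - 1*(-8) = 4 + 8 = 12)
x(n) = 229/2 (x(n) = -3/2 + 116 = 229/2)
Y(p) = -3 + p (Y(p) = (sqrt(p - 3))**2 = (sqrt(-3 + p))**2 = -3 + p)
K = 59397/44 (K = -3/44 + 150*(-3 + 12) = -3/44 + 150*9 = -3/44 + 1350 = 59397/44 ≈ 1349.9)
K/x(f(4)) = 59397/(44*(229/2)) = (59397/44)*(2/229) = 59397/5038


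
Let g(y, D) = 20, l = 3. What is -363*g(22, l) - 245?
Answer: -7505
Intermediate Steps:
-363*g(22, l) - 245 = -363*20 - 245 = -7260 - 245 = -7505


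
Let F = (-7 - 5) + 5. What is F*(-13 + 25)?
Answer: -84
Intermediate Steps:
F = -7 (F = -12 + 5 = -7)
F*(-13 + 25) = -7*(-13 + 25) = -7*12 = -84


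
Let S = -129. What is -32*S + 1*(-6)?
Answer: 4122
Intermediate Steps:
-32*S + 1*(-6) = -32*(-129) + 1*(-6) = 4128 - 6 = 4122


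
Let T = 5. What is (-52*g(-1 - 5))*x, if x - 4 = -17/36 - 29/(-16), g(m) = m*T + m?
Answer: 9997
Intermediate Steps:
g(m) = 6*m (g(m) = m*5 + m = 5*m + m = 6*m)
x = 769/144 (x = 4 + (-17/36 - 29/(-16)) = 4 + (-17*1/36 - 29*(-1/16)) = 4 + (-17/36 + 29/16) = 4 + 193/144 = 769/144 ≈ 5.3403)
(-52*g(-1 - 5))*x = -312*(-1 - 5)*(769/144) = -312*(-6)*(769/144) = -52*(-36)*(769/144) = 1872*(769/144) = 9997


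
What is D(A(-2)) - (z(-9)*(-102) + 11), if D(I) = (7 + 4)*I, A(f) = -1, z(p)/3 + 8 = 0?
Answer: -2470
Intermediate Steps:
z(p) = -24 (z(p) = -24 + 3*0 = -24 + 0 = -24)
D(I) = 11*I
D(A(-2)) - (z(-9)*(-102) + 11) = 11*(-1) - (-24*(-102) + 11) = -11 - (2448 + 11) = -11 - 1*2459 = -11 - 2459 = -2470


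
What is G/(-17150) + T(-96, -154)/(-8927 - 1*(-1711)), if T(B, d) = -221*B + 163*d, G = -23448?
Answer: 58961417/30938600 ≈ 1.9058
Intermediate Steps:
G/(-17150) + T(-96, -154)/(-8927 - 1*(-1711)) = -23448/(-17150) + (-221*(-96) + 163*(-154))/(-8927 - 1*(-1711)) = -23448*(-1/17150) + (21216 - 25102)/(-8927 + 1711) = 11724/8575 - 3886/(-7216) = 11724/8575 - 3886*(-1/7216) = 11724/8575 + 1943/3608 = 58961417/30938600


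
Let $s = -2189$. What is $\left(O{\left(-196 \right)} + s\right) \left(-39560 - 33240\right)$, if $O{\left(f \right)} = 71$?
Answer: $154190400$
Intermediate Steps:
$\left(O{\left(-196 \right)} + s\right) \left(-39560 - 33240\right) = \left(71 - 2189\right) \left(-39560 - 33240\right) = \left(-2118\right) \left(-72800\right) = 154190400$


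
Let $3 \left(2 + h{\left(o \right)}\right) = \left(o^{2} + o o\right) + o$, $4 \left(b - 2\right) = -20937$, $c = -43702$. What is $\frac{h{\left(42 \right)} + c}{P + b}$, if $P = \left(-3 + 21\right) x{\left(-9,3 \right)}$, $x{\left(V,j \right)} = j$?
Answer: $\frac{170056}{20713} \approx 8.2101$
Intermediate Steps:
$b = - \frac{20929}{4}$ ($b = 2 + \frac{1}{4} \left(-20937\right) = 2 - \frac{20937}{4} = - \frac{20929}{4} \approx -5232.3$)
$h{\left(o \right)} = -2 + \frac{o}{3} + \frac{2 o^{2}}{3}$ ($h{\left(o \right)} = -2 + \frac{\left(o^{2} + o o\right) + o}{3} = -2 + \frac{\left(o^{2} + o^{2}\right) + o}{3} = -2 + \frac{2 o^{2} + o}{3} = -2 + \frac{o + 2 o^{2}}{3} = -2 + \left(\frac{o}{3} + \frac{2 o^{2}}{3}\right) = -2 + \frac{o}{3} + \frac{2 o^{2}}{3}$)
$P = 54$ ($P = \left(-3 + 21\right) 3 = 18 \cdot 3 = 54$)
$\frac{h{\left(42 \right)} + c}{P + b} = \frac{\left(-2 + \frac{1}{3} \cdot 42 + \frac{2 \cdot 42^{2}}{3}\right) - 43702}{54 - \frac{20929}{4}} = \frac{\left(-2 + 14 + \frac{2}{3} \cdot 1764\right) - 43702}{- \frac{20713}{4}} = \left(\left(-2 + 14 + 1176\right) - 43702\right) \left(- \frac{4}{20713}\right) = \left(1188 - 43702\right) \left(- \frac{4}{20713}\right) = \left(-42514\right) \left(- \frac{4}{20713}\right) = \frac{170056}{20713}$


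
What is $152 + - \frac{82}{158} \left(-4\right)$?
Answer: $\frac{12172}{79} \approx 154.08$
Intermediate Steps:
$152 + - \frac{82}{158} \left(-4\right) = 152 + \left(-82\right) \frac{1}{158} \left(-4\right) = 152 - - \frac{164}{79} = 152 + \frac{164}{79} = \frac{12172}{79}$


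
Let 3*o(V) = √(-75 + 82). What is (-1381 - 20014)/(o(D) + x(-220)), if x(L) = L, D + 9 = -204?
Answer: 42362100/435593 + 64185*√7/435593 ≈ 97.641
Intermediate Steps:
D = -213 (D = -9 - 204 = -213)
o(V) = √7/3 (o(V) = √(-75 + 82)/3 = √7/3)
(-1381 - 20014)/(o(D) + x(-220)) = (-1381 - 20014)/(√7/3 - 220) = -21395/(-220 + √7/3)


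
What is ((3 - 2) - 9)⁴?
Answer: 4096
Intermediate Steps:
((3 - 2) - 9)⁴ = (1 - 9)⁴ = (-8)⁴ = 4096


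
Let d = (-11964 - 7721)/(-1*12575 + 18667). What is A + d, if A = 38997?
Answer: 237550039/6092 ≈ 38994.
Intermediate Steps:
d = -19685/6092 (d = -19685/(-12575 + 18667) = -19685/6092 ≈ -3.2313)
A + d = 38997 - 19685/6092 = 237550039/6092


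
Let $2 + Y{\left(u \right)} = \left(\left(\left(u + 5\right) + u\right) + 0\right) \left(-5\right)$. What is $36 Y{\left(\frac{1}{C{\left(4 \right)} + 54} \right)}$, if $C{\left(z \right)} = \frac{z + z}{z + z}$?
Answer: $- \frac{10764}{11} \approx -978.54$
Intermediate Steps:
$C{\left(z \right)} = 1$ ($C{\left(z \right)} = \frac{2 z}{2 z} = 2 z \frac{1}{2 z} = 1$)
$Y{\left(u \right)} = -27 - 10 u$ ($Y{\left(u \right)} = -2 + \left(\left(\left(u + 5\right) + u\right) + 0\right) \left(-5\right) = -2 + \left(\left(\left(5 + u\right) + u\right) + 0\right) \left(-5\right) = -2 + \left(\left(5 + 2 u\right) + 0\right) \left(-5\right) = -2 + \left(5 + 2 u\right) \left(-5\right) = -2 - \left(25 + 10 u\right) = -27 - 10 u$)
$36 Y{\left(\frac{1}{C{\left(4 \right)} + 54} \right)} = 36 \left(-27 - \frac{10}{1 + 54}\right) = 36 \left(-27 - \frac{10}{55}\right) = 36 \left(-27 - \frac{2}{11}\right) = 36 \left(- \frac{299}{11}\right) = - \frac{10764}{11}$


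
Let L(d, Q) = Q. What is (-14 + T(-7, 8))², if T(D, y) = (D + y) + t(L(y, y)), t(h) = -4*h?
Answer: 2025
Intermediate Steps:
T(D, y) = D - 3*y (T(D, y) = (D + y) - 4*y = D - 3*y)
(-14 + T(-7, 8))² = (-14 + (-7 - 3*8))² = (-14 + (-7 - 24))² = (-14 - 31)² = (-45)² = 2025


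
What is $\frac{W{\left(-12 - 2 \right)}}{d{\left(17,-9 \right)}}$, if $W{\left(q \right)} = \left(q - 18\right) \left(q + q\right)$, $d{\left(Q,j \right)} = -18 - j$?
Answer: $- \frac{896}{9} \approx -99.556$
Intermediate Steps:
$W{\left(q \right)} = 2 q \left(-18 + q\right)$ ($W{\left(q \right)} = \left(-18 + q\right) 2 q = 2 q \left(-18 + q\right)$)
$\frac{W{\left(-12 - 2 \right)}}{d{\left(17,-9 \right)}} = \frac{2 \left(-12 - 2\right) \left(-18 - 14\right)}{-18 - -9} = \frac{2 \left(-12 - 2\right) \left(-18 - 14\right)}{-18 + 9} = \frac{2 \left(-14\right) \left(-18 - 14\right)}{-9} = 2 \left(-14\right) \left(-32\right) \left(- \frac{1}{9}\right) = 896 \left(- \frac{1}{9}\right) = - \frac{896}{9}$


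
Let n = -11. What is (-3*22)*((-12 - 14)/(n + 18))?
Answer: 1716/7 ≈ 245.14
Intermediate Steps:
(-3*22)*((-12 - 14)/(n + 18)) = (-3*22)*((-12 - 14)/(-11 + 18)) = -(-1716)/7 = -66*(-26/7) = 1716/7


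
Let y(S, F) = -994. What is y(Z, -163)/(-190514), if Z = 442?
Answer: 497/95257 ≈ 0.0052175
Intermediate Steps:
y(Z, -163)/(-190514) = -994/(-190514) = -994*(-1/190514) = 497/95257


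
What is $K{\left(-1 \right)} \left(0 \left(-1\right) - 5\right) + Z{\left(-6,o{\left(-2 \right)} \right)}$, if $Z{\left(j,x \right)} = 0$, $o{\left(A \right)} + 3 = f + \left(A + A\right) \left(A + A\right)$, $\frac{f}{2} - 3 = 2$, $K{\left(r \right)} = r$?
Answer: $5$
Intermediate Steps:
$f = 10$ ($f = 6 + 2 \cdot 2 = 6 + 4 = 10$)
$o{\left(A \right)} = 7 + 4 A^{2}$ ($o{\left(A \right)} = -3 + \left(10 + \left(A + A\right) \left(A + A\right)\right) = -3 + \left(10 + 2 A 2 A\right) = -3 + \left(10 + 4 A^{2}\right) = 7 + 4 A^{2}$)
$K{\left(-1 \right)} \left(0 \left(-1\right) - 5\right) + Z{\left(-6,o{\left(-2 \right)} \right)} = - (0 \left(-1\right) - 5) + 0 = - (0 - 5) + 0 = \left(-1\right) \left(-5\right) + 0 = 5 + 0 = 5$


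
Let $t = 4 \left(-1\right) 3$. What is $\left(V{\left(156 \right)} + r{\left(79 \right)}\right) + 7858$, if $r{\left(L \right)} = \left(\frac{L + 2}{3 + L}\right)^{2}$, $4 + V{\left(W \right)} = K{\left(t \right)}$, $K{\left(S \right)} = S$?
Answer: $\frac{52736169}{6724} \approx 7843.0$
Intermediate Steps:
$t = -12$ ($t = \left(-4\right) 3 = -12$)
$V{\left(W \right)} = -16$ ($V{\left(W \right)} = -4 - 12 = -16$)
$r{\left(L \right)} = \frac{\left(2 + L\right)^{2}}{\left(3 + L\right)^{2}}$ ($r{\left(L \right)} = \left(\frac{2 + L}{3 + L}\right)^{2} = \frac{\left(2 + L\right)^{2}}{\left(3 + L\right)^{2}}$)
$\left(V{\left(156 \right)} + r{\left(79 \right)}\right) + 7858 = \left(-16 + \frac{\left(2 + 79\right)^{2}}{\left(3 + 79\right)^{2}}\right) + 7858 = \left(-16 + \frac{81^{2}}{6724}\right) + 7858 = \left(-16 + 6561 \cdot \frac{1}{6724}\right) + 7858 = \left(-16 + \frac{6561}{6724}\right) + 7858 = - \frac{101023}{6724} + 7858 = \frac{52736169}{6724}$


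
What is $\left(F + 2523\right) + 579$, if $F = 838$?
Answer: $3940$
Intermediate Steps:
$\left(F + 2523\right) + 579 = \left(838 + 2523\right) + 579 = 3361 + 579 = 3940$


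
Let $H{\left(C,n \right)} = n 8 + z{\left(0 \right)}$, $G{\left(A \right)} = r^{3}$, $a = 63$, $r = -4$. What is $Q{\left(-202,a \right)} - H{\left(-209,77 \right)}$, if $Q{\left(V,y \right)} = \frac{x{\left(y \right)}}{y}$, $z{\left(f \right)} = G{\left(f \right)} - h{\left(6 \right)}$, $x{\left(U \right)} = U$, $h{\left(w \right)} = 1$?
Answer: $-550$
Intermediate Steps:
$G{\left(A \right)} = -64$ ($G{\left(A \right)} = \left(-4\right)^{3} = -64$)
$z{\left(f \right)} = -65$ ($z{\left(f \right)} = -64 - 1 = -65$)
$Q{\left(V,y \right)} = 1$ ($Q{\left(V,y \right)} = \frac{y}{y} = 1$)
$H{\left(C,n \right)} = -65 + 8 n$ ($H{\left(C,n \right)} = n 8 - 65 = 8 n - 65 = -65 + 8 n$)
$Q{\left(-202,a \right)} - H{\left(-209,77 \right)} = 1 - \left(-65 + 8 \cdot 77\right) = 1 - \left(-65 + 616\right) = 1 - 551 = -550$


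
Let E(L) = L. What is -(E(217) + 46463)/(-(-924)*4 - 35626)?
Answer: 4668/3193 ≈ 1.4619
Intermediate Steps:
-(E(217) + 46463)/(-(-924)*4 - 35626) = -(217 + 46463)/(-(-924)*4 - 35626) = -46680/(-77*(-48) - 35626) = -46680/(3696 - 35626) = -46680/(-31930) = -46680*(-1)/31930 = -1*(-4668/3193) = 4668/3193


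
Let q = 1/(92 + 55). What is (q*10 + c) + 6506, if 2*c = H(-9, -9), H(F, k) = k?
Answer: 1911461/294 ≈ 6501.6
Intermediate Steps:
c = -9/2 (c = (½)*(-9) = -9/2 ≈ -4.5000)
q = 1/147 ≈ 0.0068027
(q*10 + c) + 6506 = ((1/147)*10 - 9/2) + 6506 = (10/147 - 9/2) + 6506 = -1303/294 + 6506 = 1911461/294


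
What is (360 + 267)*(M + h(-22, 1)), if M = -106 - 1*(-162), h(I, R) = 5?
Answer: 38247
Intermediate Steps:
M = 56 (M = -106 + 162 = 56)
(360 + 267)*(M + h(-22, 1)) = (360 + 267)*(56 + 5) = 627*61 = 38247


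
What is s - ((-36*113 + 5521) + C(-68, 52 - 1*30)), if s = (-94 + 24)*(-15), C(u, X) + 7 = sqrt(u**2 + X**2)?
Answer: -396 - 2*sqrt(1277) ≈ -467.47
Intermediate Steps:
C(u, X) = -7 + sqrt(X**2 + u**2) (C(u, X) = -7 + sqrt(u**2 + X**2) = -7 + sqrt(X**2 + u**2))
s = 1050 (s = -70*(-15) = 1050)
s - ((-36*113 + 5521) + C(-68, 52 - 1*30)) = 1050 - ((-36*113 + 5521) + (-7 + sqrt((52 - 1*30)**2 + (-68)**2))) = 1050 - ((-4068 + 5521) + (-7 + sqrt((52 - 30)**2 + 4624))) = 1050 - (1453 + (-7 + sqrt(22**2 + 4624))) = 1050 - (1453 + (-7 + sqrt(484 + 4624))) = 1050 - (1453 + (-7 + sqrt(5108))) = 1050 - (1453 + (-7 + 2*sqrt(1277))) = 1050 - (1446 + 2*sqrt(1277)) = 1050 + (-1446 - 2*sqrt(1277)) = -396 - 2*sqrt(1277)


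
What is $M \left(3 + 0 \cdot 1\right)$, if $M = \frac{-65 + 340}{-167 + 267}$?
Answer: $\frac{33}{4} \approx 8.25$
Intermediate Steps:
$M = \frac{11}{4}$ ($M = \frac{275}{100} = 275 \cdot \frac{1}{100} = \frac{11}{4} \approx 2.75$)
$M \left(3 + 0 \cdot 1\right) = \frac{11 \left(3 + 0 \cdot 1\right)}{4} = \frac{11 \left(3 + 0\right)}{4} = \frac{11}{4} \cdot 3 = \frac{33}{4}$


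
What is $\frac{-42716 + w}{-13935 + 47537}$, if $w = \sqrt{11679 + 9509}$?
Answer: $- \frac{21358}{16801} + \frac{\sqrt{5297}}{16801} \approx -1.2669$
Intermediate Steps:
$w = 2 \sqrt{5297}$ ($w = \sqrt{21188} = 2 \sqrt{5297} \approx 145.56$)
$\frac{-42716 + w}{-13935 + 47537} = \frac{-42716 + 2 \sqrt{5297}}{-13935 + 47537} = \frac{-42716 + 2 \sqrt{5297}}{33602} = \left(-42716 + 2 \sqrt{5297}\right) \frac{1}{33602} = - \frac{21358}{16801} + \frac{\sqrt{5297}}{16801}$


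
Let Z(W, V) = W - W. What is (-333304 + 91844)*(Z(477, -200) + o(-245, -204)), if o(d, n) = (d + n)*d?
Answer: -26561807300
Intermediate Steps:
Z(W, V) = 0
o(d, n) = d*(d + n)
(-333304 + 91844)*(Z(477, -200) + o(-245, -204)) = (-333304 + 91844)*(0 - 245*(-245 - 204)) = -241460*(0 - 245*(-449)) = -241460*(0 + 110005) = -241460*110005 = -26561807300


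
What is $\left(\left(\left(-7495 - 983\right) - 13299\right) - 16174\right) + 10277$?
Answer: $-27674$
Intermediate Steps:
$\left(\left(\left(-7495 - 983\right) - 13299\right) - 16174\right) + 10277 = \left(\left(-8478 - 13299\right) - 16174\right) + 10277 = \left(-21777 - 16174\right) + 10277 = -37951 + 10277 = -27674$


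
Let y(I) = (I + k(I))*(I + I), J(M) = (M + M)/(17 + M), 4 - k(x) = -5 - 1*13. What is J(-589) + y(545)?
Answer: 176757169/286 ≈ 6.1803e+5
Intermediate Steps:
k(x) = 22 (k(x) = 4 - (-5 - 1*13) = 4 - (-5 - 13) = 4 - 1*(-18) = 4 + 18 = 22)
J(M) = 2*M/(17 + M) (J(M) = (2*M)/(17 + M) = 2*M/(17 + M))
y(I) = 2*I*(22 + I) (y(I) = (I + 22)*(I + I) = (22 + I)*(2*I) = 2*I*(22 + I))
J(-589) + y(545) = 2*(-589)/(17 - 589) + 2*545*(22 + 545) = 2*(-589)/(-572) + 2*545*567 = 2*(-589)*(-1/572) + 618030 = 589/286 + 618030 = 176757169/286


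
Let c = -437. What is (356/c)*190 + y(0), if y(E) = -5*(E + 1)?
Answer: -3675/23 ≈ -159.78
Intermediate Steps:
y(E) = -5 - 5*E (y(E) = -5*(1 + E) = -5 - 5*E)
(356/c)*190 + y(0) = (356/(-437))*190 + (-5 - 5*0) = (356*(-1/437))*190 + (-5 + 0) = -356/437*190 - 5 = -3560/23 - 5 = -3675/23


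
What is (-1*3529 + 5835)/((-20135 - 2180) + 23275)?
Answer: 1153/480 ≈ 2.4021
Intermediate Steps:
(-1*3529 + 5835)/((-20135 - 2180) + 23275) = (-3529 + 5835)/(-22315 + 23275) = 2306/960 = 2306*(1/960) = 1153/480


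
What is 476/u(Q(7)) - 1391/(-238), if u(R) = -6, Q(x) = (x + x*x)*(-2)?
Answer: -52471/714 ≈ -73.489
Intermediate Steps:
Q(x) = -2*x - 2*x² (Q(x) = (x + x²)*(-2) = -2*x - 2*x²)
476/u(Q(7)) - 1391/(-238) = 476/(-6) - 1391/(-238) = 476*(-⅙) - 1391*(-1/238) = -238/3 + 1391/238 = -52471/714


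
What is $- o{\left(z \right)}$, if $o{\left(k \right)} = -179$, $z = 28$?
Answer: $179$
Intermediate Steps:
$- o{\left(z \right)} = \left(-1\right) \left(-179\right) = 179$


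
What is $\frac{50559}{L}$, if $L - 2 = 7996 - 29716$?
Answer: $- \frac{50559}{21718} \approx -2.328$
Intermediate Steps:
$L = -21718$ ($L = 2 + \left(7996 - 29716\right) = 2 - 21720 = -21718$)
$\frac{50559}{L} = \frac{50559}{-21718} = 50559 \left(- \frac{1}{21718}\right) = - \frac{50559}{21718}$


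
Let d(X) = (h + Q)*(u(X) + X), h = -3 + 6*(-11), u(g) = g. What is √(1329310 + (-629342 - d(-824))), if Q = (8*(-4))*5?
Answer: 4*√20161 ≈ 567.96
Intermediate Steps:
Q = -160 (Q = -32*5 = -160)
h = -69 (h = -3 - 66 = -69)
d(X) = -458*X (d(X) = (-69 - 160)*(X + X) = -458*X)
√(1329310 + (-629342 - d(-824))) = √(1329310 + (-629342 - (-458)*(-824))) = √(1329310 + (-629342 - 1*377392)) = √(1329310 + (-629342 - 377392)) = √(1329310 - 1006734) = √322576 = 4*√20161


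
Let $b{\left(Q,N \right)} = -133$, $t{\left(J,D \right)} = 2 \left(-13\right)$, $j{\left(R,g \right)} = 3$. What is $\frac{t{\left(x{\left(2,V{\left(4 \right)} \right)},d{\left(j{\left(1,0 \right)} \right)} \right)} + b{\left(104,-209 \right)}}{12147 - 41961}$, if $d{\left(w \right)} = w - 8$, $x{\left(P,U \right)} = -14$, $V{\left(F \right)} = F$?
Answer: $\frac{53}{9938} \approx 0.0053331$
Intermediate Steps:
$d{\left(w \right)} = -8 + w$ ($d{\left(w \right)} = w - 8 = -8 + w$)
$t{\left(J,D \right)} = -26$
$\frac{t{\left(x{\left(2,V{\left(4 \right)} \right)},d{\left(j{\left(1,0 \right)} \right)} \right)} + b{\left(104,-209 \right)}}{12147 - 41961} = \frac{-26 - 133}{12147 - 41961} = - \frac{159}{12147 - 41961} = - \frac{159}{-29814} = \left(-159\right) \left(- \frac{1}{29814}\right) = \frac{53}{9938}$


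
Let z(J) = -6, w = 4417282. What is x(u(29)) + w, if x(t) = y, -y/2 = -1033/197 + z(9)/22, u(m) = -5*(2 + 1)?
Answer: 9572274002/2167 ≈ 4.4173e+6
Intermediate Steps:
u(m) = -15 (u(m) = -5*3 = -15)
y = 23908/2167 (y = -2*(-1033/197 - 6/22) = -2*(-1033*1/197 - 6*1/22) = -2*(-1033/197 - 3/11) = -2*(-11954/2167) = 23908/2167 ≈ 11.033)
x(t) = 23908/2167
x(u(29)) + w = 23908/2167 + 4417282 = 9572274002/2167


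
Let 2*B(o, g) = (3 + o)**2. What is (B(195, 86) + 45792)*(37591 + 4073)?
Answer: 2724575616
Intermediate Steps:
B(o, g) = (3 + o)**2/2
(B(195, 86) + 45792)*(37591 + 4073) = ((3 + 195)**2/2 + 45792)*(37591 + 4073) = ((1/2)*198**2 + 45792)*41664 = ((1/2)*39204 + 45792)*41664 = (19602 + 45792)*41664 = 65394*41664 = 2724575616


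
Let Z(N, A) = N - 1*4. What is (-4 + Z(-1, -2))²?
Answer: 81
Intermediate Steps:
Z(N, A) = -4 + N (Z(N, A) = N - 4 = -4 + N)
(-4 + Z(-1, -2))² = (-4 + (-4 - 1))² = (-4 - 5)² = (-9)² = 81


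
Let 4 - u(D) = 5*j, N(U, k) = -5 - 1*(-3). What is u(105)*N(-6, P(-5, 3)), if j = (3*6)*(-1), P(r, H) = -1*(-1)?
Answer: -188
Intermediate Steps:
P(r, H) = 1
j = -18 (j = 18*(-1) = -18)
N(U, k) = -2 (N(U, k) = -5 + 3 = -2)
u(D) = 94 (u(D) = 4 - 5*(-18) = 4 - 1*(-90) = 4 + 90 = 94)
u(105)*N(-6, P(-5, 3)) = 94*(-2) = -188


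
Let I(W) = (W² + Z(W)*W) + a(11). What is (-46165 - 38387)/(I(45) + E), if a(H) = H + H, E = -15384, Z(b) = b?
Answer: 10569/1414 ≈ 7.4745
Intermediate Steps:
a(H) = 2*H
I(W) = 22 + 2*W² (I(W) = (W² + W*W) + 2*11 = (W² + W²) + 22 = 2*W² + 22 = 22 + 2*W²)
(-46165 - 38387)/(I(45) + E) = (-46165 - 38387)/((22 + 2*45²) - 15384) = -84552/((22 + 2*2025) - 15384) = -84552/((22 + 4050) - 15384) = -84552/(4072 - 15384) = -84552/(-11312) = -84552*(-1/11312) = 10569/1414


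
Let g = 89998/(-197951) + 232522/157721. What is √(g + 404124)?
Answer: 2*√98480487866755698124584657/31221029671 ≈ 635.71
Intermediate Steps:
g = 31833387864/31221029671 (g = 89998*(-1/197951) + 232522*(1/157721) = -89998/197951 + 232522/157721 = 31833387864/31221029671 ≈ 1.0196)
√(g + 404124) = √(31833387864/31221029671 + 404124) = √(12617199228151068/31221029671) = 2*√98480487866755698124584657/31221029671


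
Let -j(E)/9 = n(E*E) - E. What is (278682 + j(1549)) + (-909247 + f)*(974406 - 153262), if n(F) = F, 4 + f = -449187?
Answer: -1115494515058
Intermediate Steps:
f = -449191 (f = -4 - 449187 = -449191)
j(E) = -9*E² + 9*E (j(E) = -9*(E*E - E) = -9*(E² - E) = -9*E² + 9*E)
(278682 + j(1549)) + (-909247 + f)*(974406 - 153262) = (278682 + 9*1549*(1 - 1*1549)) + (-909247 - 449191)*(974406 - 153262) = (278682 + 9*1549*(1 - 1549)) - 1358438*821144 = (278682 + 9*1549*(-1548)) - 1115473213072 = (278682 - 21580668) - 1115473213072 = -21301986 - 1115473213072 = -1115494515058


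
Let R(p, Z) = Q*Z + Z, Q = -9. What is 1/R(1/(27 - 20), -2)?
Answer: 1/16 ≈ 0.062500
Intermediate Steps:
R(p, Z) = -8*Z (R(p, Z) = -9*Z + Z = -8*Z)
1/R(1/(27 - 20), -2) = 1/(-8*(-2)) = 1/16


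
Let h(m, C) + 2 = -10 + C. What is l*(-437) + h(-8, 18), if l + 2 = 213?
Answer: -92201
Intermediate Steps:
l = 211 (l = -2 + 213 = 211)
h(m, C) = -12 + C (h(m, C) = -2 + (-10 + C) = -12 + C)
l*(-437) + h(-8, 18) = 211*(-437) + (-12 + 18) = -92207 + 6 = -92201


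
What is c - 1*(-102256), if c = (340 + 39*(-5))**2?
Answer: 123281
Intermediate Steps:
c = 21025 (c = (340 - 195)**2 = 145**2 = 21025)
c - 1*(-102256) = 21025 - 1*(-102256) = 21025 + 102256 = 123281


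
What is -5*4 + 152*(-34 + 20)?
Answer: -2148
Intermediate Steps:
-5*4 + 152*(-34 + 20) = -20 + 152*(-14) = -20 - 2128 = -2148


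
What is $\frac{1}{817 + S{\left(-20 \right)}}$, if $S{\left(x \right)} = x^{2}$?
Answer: $\frac{1}{1217} \approx 0.00082169$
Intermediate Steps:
$\frac{1}{817 + S{\left(-20 \right)}} = \frac{1}{817 + \left(-20\right)^{2}} = \frac{1}{817 + 400} = \frac{1}{1217}$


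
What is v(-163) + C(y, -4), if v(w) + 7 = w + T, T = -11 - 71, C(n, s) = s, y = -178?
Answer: -256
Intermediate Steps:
T = -82
v(w) = -89 + w (v(w) = -7 + (w - 82) = -7 + (-82 + w) = -89 + w)
v(-163) + C(y, -4) = (-89 - 163) - 4 = -252 - 4 = -256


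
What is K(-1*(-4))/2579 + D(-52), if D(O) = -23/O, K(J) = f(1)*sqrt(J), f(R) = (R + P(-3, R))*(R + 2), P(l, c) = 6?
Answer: 61501/134108 ≈ 0.45859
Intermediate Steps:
f(R) = (2 + R)*(6 + R) (f(R) = (R + 6)*(R + 2) = (6 + R)*(2 + R) = (2 + R)*(6 + R))
K(J) = 21*sqrt(J) (K(J) = (12 + 1**2 + 8*1)*sqrt(J) = (12 + 1 + 8)*sqrt(J) = 21*sqrt(J))
K(-1*(-4))/2579 + D(-52) = (21*sqrt(-1*(-4)))/2579 - 23/(-52) = (21*sqrt(4))*(1/2579) - 23*(-1/52) = (21*2)*(1/2579) + 23/52 = 42*(1/2579) + 23/52 = 42/2579 + 23/52 = 61501/134108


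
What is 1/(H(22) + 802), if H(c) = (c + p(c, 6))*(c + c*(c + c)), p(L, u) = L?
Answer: 1/44362 ≈ 2.2542e-5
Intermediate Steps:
H(c) = 2*c*(c + 2*c**2) (H(c) = (c + c)*(c + c*(c + c)) = (2*c)*(c + c*(2*c)) = (2*c)*(c + 2*c**2) = 2*c*(c + 2*c**2))
1/(H(22) + 802) = 1/(22**2*(2 + 4*22) + 802) = 1/(484*(2 + 88) + 802) = 1/(484*90 + 802) = 1/(43560 + 802) = 1/44362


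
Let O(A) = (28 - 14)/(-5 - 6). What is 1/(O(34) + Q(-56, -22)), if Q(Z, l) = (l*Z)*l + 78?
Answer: -11/297300 ≈ -3.7000e-5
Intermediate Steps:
Q(Z, l) = 78 + Z*l² (Q(Z, l) = (Z*l)*l + 78 = Z*l² + 78 = 78 + Z*l²)
O(A) = -14/11 (O(A) = 14/(-11) = 14*(-1/11) = -14/11)
1/(O(34) + Q(-56, -22)) = 1/(-14/11 + (78 - 56*(-22)²)) = 1/(-14/11 + (78 - 56*484)) = 1/(-14/11 + (78 - 27104)) = 1/(-14/11 - 27026) = 1/(-297300/11) = -11/297300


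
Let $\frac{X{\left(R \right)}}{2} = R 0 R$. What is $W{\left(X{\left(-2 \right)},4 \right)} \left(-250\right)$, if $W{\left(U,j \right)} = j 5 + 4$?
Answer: $-6000$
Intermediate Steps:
$X{\left(R \right)} = 0$ ($X{\left(R \right)} = 2 R 0 R = 2 \cdot 0 R = 2 \cdot 0 = 0$)
$W{\left(U,j \right)} = 4 + 5 j$ ($W{\left(U,j \right)} = 5 j + 4 = 4 + 5 j$)
$W{\left(X{\left(-2 \right)},4 \right)} \left(-250\right) = \left(4 + 5 \cdot 4\right) \left(-250\right) = \left(4 + 20\right) \left(-250\right) = 24 \left(-250\right) = -6000$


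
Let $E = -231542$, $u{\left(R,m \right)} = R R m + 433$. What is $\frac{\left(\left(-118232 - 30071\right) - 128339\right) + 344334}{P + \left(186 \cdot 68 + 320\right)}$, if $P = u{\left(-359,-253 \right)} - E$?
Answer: $- \frac{33846}{16180975} \approx -0.0020917$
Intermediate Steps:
$u{\left(R,m \right)} = 433 + m R^{2}$ ($u{\left(R,m \right)} = R^{2} m + 433 = m R^{2} + 433 = 433 + m R^{2}$)
$P = -32374918$ ($P = \left(433 - 253 \left(-359\right)^{2}\right) - -231542 = \left(433 - 32606893\right) + 231542 = -32606460 + 231542 = -32374918$)
$\frac{\left(\left(-118232 - 30071\right) - 128339\right) + 344334}{P + \left(186 \cdot 68 + 320\right)} = \frac{\left(\left(-118232 - 30071\right) - 128339\right) + 344334}{-32374918 + \left(186 \cdot 68 + 320\right)} = \frac{\left(-148303 - 128339\right) + 344334}{-32374918 + \left(12648 + 320\right)} = \frac{-276642 + 344334}{-32374918 + 12968} = \frac{67692}{-32361950} = 67692 \left(- \frac{1}{32361950}\right) = - \frac{33846}{16180975}$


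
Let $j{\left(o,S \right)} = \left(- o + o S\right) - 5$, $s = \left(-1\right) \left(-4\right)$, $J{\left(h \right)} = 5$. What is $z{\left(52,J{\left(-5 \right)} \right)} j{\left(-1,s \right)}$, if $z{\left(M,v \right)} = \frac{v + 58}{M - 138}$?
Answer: $\frac{252}{43} \approx 5.8605$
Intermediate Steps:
$s = 4$
$z{\left(M,v \right)} = \frac{58 + v}{-138 + M}$
$j{\left(o,S \right)} = -5 - o + S o$ ($j{\left(o,S \right)} = \left(- o + S o\right) - 5 = -5 - o + S o$)
$z{\left(52,J{\left(-5 \right)} \right)} j{\left(-1,s \right)} = \frac{58 + 5}{-138 + 52} \left(-5 - -1 + 4 \left(-1\right)\right) = \frac{1}{-86} \cdot 63 \left(-5 + 1 - 4\right) = \left(- \frac{1}{86}\right) 63 \left(-8\right) = \left(- \frac{63}{86}\right) \left(-8\right) = \frac{252}{43}$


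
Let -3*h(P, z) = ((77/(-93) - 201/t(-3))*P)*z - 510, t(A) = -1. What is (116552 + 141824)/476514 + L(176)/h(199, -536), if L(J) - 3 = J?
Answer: 256541085796189/473107986096678 ≈ 0.54225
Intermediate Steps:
L(J) = 3 + J
h(P, z) = 170 - 18616*P*z/279 (h(P, z) = -(((77/(-93) - 201/(-1))*P)*z - 510)/3 = -(((77*(-1/93) - 201*(-1))*P)*z - 510)/3 = -(((-77/93 + 201)*P)*z - 510)/3 = -((18616*P/93)*z - 510)/3 = -(18616*P*z/93 - 510)/3 = -(-510 + 18616*P*z/93)/3 = 170 - 18616*P*z/279)
(116552 + 141824)/476514 + L(176)/h(199, -536) = (116552 + 141824)/476514 + (3 + 176)/(170 - 18616/279*199*(-536)) = 258376*(1/476514) + 179/(170 + 1985657024/279) = 129188/238257 + 179/(1985704454/279) = 129188/238257 + 179*(279/1985704454) = 129188/238257 + 49941/1985704454 = 256541085796189/473107986096678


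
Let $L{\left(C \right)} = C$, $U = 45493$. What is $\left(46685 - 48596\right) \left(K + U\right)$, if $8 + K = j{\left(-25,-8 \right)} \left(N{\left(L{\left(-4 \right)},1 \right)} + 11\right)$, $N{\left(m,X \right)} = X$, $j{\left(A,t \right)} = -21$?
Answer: $-86440263$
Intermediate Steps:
$K = -260$ ($K = -8 - 21 \left(1 + 11\right) = -8 - 252 = -260$)
$\left(46685 - 48596\right) \left(K + U\right) = \left(46685 - 48596\right) \left(-260 + 45493\right) = \left(-1911\right) 45233 = -86440263$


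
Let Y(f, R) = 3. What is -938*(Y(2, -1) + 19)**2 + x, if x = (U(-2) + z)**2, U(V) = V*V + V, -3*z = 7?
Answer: -4085927/9 ≈ -4.5399e+5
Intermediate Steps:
z = -7/3 (z = -1/3*7 = -7/3 ≈ -2.3333)
U(V) = V + V**2 (U(V) = V**2 + V = V + V**2)
x = 1/9 (x = (-2*(1 - 2) - 7/3)**2 = (-2*(-1) - 7/3)**2 = (2 - 7/3)**2 = (-1/3)**2 = 1/9 ≈ 0.11111)
-938*(Y(2, -1) + 19)**2 + x = -938*(3 + 19)**2 + 1/9 = -938*22**2 + 1/9 = -938*484 + 1/9 = -453992 + 1/9 = -4085927/9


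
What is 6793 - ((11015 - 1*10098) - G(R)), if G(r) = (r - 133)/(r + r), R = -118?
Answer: 1386987/236 ≈ 5877.1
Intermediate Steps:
G(r) = (-133 + r)/(2*r) (G(r) = (-133 + r)/((2*r)) = (-133 + r)*(1/(2*r)) = (-133 + r)/(2*r))
6793 - ((11015 - 1*10098) - G(R)) = 6793 - ((11015 - 1*10098) - (-133 - 118)/(2*(-118))) = 6793 - ((11015 - 10098) - (-1)*(-251)/(2*118)) = 6793 - (917 - 1*251/236) = 6793 - (917 - 251/236) = 6793 - 1*216161/236 = 6793 - 216161/236 = 1386987/236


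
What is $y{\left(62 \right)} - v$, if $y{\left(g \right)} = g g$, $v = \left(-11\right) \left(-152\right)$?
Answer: $2172$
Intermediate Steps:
$v = 1672$
$y{\left(g \right)} = g^{2}$
$y{\left(62 \right)} - v = 62^{2} - 1672 = 3844 - 1672 = 2172$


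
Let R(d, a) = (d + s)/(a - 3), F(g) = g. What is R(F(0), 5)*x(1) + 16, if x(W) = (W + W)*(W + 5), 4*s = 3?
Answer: 41/2 ≈ 20.500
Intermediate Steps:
s = ¾ (s = (¼)*3 = ¾ ≈ 0.75000)
R(d, a) = (¾ + d)/(-3 + a) (R(d, a) = (d + ¾)/(a - 3) = (¾ + d)/(-3 + a))
x(W) = 2*W*(5 + W) (x(W) = (2*W)*(5 + W) = 2*W*(5 + W))
R(F(0), 5)*x(1) + 16 = ((¾ + 0)/(-3 + 5))*(2*1*(5 + 1)) + 16 = ((¾)/2)*(2*1*6) + 16 = ((½)*(¾))*12 + 16 = (3/8)*12 + 16 = 9/2 + 16 = 41/2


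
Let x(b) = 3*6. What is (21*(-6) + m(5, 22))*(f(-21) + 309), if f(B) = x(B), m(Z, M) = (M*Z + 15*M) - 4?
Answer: 101370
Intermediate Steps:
m(Z, M) = -4 + 15*M + M*Z (m(Z, M) = (15*M + M*Z) - 4 = -4 + 15*M + M*Z)
x(b) = 18
f(B) = 18
(21*(-6) + m(5, 22))*(f(-21) + 309) = (21*(-6) + (-4 + 15*22 + 22*5))*(18 + 309) = (-126 + (-4 + 330 + 110))*327 = (-126 + 436)*327 = 310*327 = 101370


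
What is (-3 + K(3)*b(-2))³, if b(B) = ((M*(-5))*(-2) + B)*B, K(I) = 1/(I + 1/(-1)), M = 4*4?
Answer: -4173281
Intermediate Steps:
M = 16
K(I) = 1/(-1 + I) (K(I) = 1/(I - 1) = 1/(-1 + I))
b(B) = B*(160 + B) (b(B) = ((16*(-5))*(-2) + B)*B = (-80*(-2) + B)*B = (160 + B)*B = B*(160 + B))
(-3 + K(3)*b(-2))³ = (-3 + (-2*(160 - 2))/(-1 + 3))³ = (-3 + (-2*158)/2)³ = (-3 + (½)*(-316))³ = (-3 - 158)³ = (-161)³ = -4173281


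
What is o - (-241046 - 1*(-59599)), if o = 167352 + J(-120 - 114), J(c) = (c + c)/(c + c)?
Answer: 348800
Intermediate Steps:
J(c) = 1 (J(c) = (2*c)/((2*c)) = (2*c)*(1/(2*c)) = 1)
o = 167353 (o = 167352 + 1 = 167353)
o - (-241046 - 1*(-59599)) = 167353 - (-241046 - 1*(-59599)) = 167353 - (-241046 + 59599) = 167353 - 1*(-181447) = 167353 + 181447 = 348800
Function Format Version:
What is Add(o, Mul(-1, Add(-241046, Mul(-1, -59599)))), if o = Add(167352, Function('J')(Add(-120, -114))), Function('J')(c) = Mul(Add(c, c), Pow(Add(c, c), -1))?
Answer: 348800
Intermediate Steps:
Function('J')(c) = 1 (Function('J')(c) = Mul(Mul(2, c), Pow(Mul(2, c), -1)) = Mul(Mul(2, c), Mul(Rational(1, 2), Pow(c, -1))) = 1)
o = 167353 (o = Add(167352, 1) = 167353)
Add(o, Mul(-1, Add(-241046, Mul(-1, -59599)))) = Add(167353, Mul(-1, Add(-241046, Mul(-1, -59599)))) = Add(167353, Mul(-1, Add(-241046, 59599))) = Add(167353, Mul(-1, -181447)) = Add(167353, 181447) = 348800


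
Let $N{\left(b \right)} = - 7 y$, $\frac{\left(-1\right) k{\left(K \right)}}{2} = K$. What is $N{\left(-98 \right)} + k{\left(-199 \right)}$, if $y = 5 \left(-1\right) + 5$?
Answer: $398$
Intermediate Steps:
$y = 0$ ($y = -5 + 5 = 0$)
$k{\left(K \right)} = - 2 K$
$N{\left(b \right)} = 0$ ($N{\left(b \right)} = \left(-7\right) 0 = 0$)
$N{\left(-98 \right)} + k{\left(-199 \right)} = 0 - -398 = 0 + 398 = 398$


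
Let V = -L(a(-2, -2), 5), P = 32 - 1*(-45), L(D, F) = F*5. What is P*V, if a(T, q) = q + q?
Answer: -1925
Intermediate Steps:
a(T, q) = 2*q
L(D, F) = 5*F
P = 77 (P = 32 + 45 = 77)
V = -25 (V = -5*5 = -1*25 = -25)
P*V = 77*(-25) = -1925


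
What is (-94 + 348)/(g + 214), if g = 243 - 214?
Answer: 254/243 ≈ 1.0453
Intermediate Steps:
g = 29
(-94 + 348)/(g + 214) = (-94 + 348)/(29 + 214) = 254/243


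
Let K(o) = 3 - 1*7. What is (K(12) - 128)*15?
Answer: -1980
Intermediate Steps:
K(o) = -4 (K(o) = 3 - 7 = -4)
(K(12) - 128)*15 = (-4 - 128)*15 = -132*15 = -1980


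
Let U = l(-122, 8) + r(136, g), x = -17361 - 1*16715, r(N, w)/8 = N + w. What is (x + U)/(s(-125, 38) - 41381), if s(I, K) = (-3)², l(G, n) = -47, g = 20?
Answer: 32875/41372 ≈ 0.79462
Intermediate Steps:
r(N, w) = 8*N + 8*w (r(N, w) = 8*(N + w) = 8*N + 8*w)
s(I, K) = 9
x = -34076 (x = -17361 - 16715 = -34076)
U = 1201 (U = -47 + (8*136 + 8*20) = -47 + (1088 + 160) = -47 + 1248 = 1201)
(x + U)/(s(-125, 38) - 41381) = (-34076 + 1201)/(9 - 41381) = -32875/(-41372) = -32875*(-1/41372) = 32875/41372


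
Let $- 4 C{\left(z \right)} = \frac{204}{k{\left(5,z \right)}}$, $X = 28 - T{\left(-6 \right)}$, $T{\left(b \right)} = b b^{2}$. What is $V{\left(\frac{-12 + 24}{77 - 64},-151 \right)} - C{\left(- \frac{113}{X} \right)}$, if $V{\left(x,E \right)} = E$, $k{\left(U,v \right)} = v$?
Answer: $- \frac{29507}{113} \approx -261.12$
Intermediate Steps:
$T{\left(b \right)} = b^{3}$
$X = 244$ ($X = 28 - \left(-6\right)^{3} = 28 - -216 = 28 + 216 = 244$)
$C{\left(z \right)} = - \frac{51}{z}$ ($C{\left(z \right)} = - \frac{204 \frac{1}{z}}{4} = - \frac{51}{z}$)
$V{\left(\frac{-12 + 24}{77 - 64},-151 \right)} - C{\left(- \frac{113}{X} \right)} = -151 - - \frac{51}{\left(-113\right) \frac{1}{244}} = -151 - - \frac{51}{- \frac{113}{244}} = -151 - \left(-51\right) \left(- \frac{244}{113}\right) = -151 - \frac{12444}{113} = - \frac{29507}{113}$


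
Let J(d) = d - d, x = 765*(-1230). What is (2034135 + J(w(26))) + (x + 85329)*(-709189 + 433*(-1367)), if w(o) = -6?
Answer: 1113250517235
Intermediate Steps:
x = -940950
J(d) = 0
(2034135 + J(w(26))) + (x + 85329)*(-709189 + 433*(-1367)) = (2034135 + 0) + (-940950 + 85329)*(-709189 + 433*(-1367)) = 2034135 - 855621*(-709189 - 591911) = 2034135 - 855621*(-1301100) = 2034135 + 1113248483100 = 1113250517235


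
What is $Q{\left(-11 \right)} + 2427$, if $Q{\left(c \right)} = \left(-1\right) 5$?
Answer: $2422$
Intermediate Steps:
$Q{\left(c \right)} = -5$
$Q{\left(-11 \right)} + 2427 = -5 + 2427 = 2422$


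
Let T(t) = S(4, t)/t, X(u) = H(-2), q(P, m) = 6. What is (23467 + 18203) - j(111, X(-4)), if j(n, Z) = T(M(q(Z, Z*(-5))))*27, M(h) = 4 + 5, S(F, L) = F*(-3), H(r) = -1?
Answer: 41706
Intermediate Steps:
S(F, L) = -3*F
M(h) = 9
X(u) = -1
T(t) = -12/t (T(t) = (-3*4)/t = -12/t)
j(n, Z) = -36 (j(n, Z) = -12/9*27 = -12*1/9*27 = -4/3*27 = -36)
(23467 + 18203) - j(111, X(-4)) = (23467 + 18203) - 1*(-36) = 41670 + 36 = 41706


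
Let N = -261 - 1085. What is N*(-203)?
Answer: 273238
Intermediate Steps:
N = -1346
N*(-203) = -1346*(-203) = 273238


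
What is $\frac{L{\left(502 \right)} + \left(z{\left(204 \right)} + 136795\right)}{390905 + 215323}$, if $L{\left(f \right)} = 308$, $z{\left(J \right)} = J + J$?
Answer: $\frac{45837}{202076} \approx 0.22683$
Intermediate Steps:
$z{\left(J \right)} = 2 J$
$\frac{L{\left(502 \right)} + \left(z{\left(204 \right)} + 136795\right)}{390905 + 215323} = \frac{308 + \left(2 \cdot 204 + 136795\right)}{390905 + 215323} = \frac{308 + \left(408 + 136795\right)}{606228} = \left(308 + 137203\right) \frac{1}{606228} = 137511 \cdot \frac{1}{606228} = \frac{45837}{202076}$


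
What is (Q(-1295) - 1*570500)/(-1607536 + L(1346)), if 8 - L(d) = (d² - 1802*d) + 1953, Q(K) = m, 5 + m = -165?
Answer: 114134/199141 ≈ 0.57313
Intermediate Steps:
m = -170 (m = -5 - 165 = -170)
Q(K) = -170
L(d) = -1945 - d² + 1802*d (L(d) = 8 - ((d² - 1802*d) + 1953) = 8 - (1953 + d² - 1802*d) = 8 + (-1953 - d² + 1802*d) = -1945 - d² + 1802*d)
(Q(-1295) - 1*570500)/(-1607536 + L(1346)) = (-170 - 1*570500)/(-1607536 + (-1945 - 1*1346² + 1802*1346)) = (-170 - 570500)/(-1607536 + (-1945 - 1*1811716 + 2425492)) = -570670/(-1607536 + (-1945 - 1811716 + 2425492)) = -570670/(-1607536 + 611831) = -570670/(-995705) = -570670*(-1/995705) = 114134/199141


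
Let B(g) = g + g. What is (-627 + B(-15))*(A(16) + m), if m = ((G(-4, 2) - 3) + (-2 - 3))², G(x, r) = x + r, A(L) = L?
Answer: -76212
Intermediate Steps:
G(x, r) = r + x
B(g) = 2*g
m = 100 (m = (((2 - 4) - 3) + (-2 - 3))² = ((-2 - 3) - 5)² = (-5 - 5)² = (-10)² = 100)
(-627 + B(-15))*(A(16) + m) = (-627 + 2*(-15))*(16 + 100) = (-627 - 30)*116 = -657*116 = -76212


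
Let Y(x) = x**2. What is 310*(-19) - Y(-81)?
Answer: -12451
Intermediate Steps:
310*(-19) - Y(-81) = 310*(-19) - 1*(-81)**2 = -5890 - 1*6561 = -5890 - 6561 = -12451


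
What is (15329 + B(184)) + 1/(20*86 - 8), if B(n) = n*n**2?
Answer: 10691154097/1712 ≈ 6.2448e+6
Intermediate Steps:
B(n) = n**3
(15329 + B(184)) + 1/(20*86 - 8) = (15329 + 184**3) + 1/(20*86 - 8) = (15329 + 6229504) + 1/(1720 - 8) = 6244833 + 1/1712 = 10691154097/1712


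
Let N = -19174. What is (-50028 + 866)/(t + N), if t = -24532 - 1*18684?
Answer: 24581/31195 ≈ 0.78798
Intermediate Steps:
t = -43216 (t = -24532 - 18684 = -43216)
(-50028 + 866)/(t + N) = (-50028 + 866)/(-43216 - 19174) = -49162/(-62390) = -49162*(-1/62390) = 24581/31195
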